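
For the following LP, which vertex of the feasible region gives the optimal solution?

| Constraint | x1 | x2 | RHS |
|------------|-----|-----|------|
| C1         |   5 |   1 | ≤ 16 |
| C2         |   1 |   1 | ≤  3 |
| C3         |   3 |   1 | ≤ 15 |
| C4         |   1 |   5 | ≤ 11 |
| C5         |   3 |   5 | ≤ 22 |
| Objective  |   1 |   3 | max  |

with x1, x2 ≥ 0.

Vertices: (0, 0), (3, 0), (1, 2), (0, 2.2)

Evaluate the objective at each vertex of the feasible region:
  z(0, 0) = 0
  z(3, 0) = 3
  z(1, 2) = 7  ←
  z(0, 2.2) = 6.6
The maximum is at x1 = 1, x2 = 2.

(1, 2)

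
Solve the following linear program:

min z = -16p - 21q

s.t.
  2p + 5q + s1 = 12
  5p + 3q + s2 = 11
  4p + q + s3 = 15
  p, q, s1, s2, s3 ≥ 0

Evaluate the objective at each vertex of the feasible region:
  z(0, 0) = 0
  z(2.2, 0) = -35.2
  z(1, 2) = -58  ←
  z(0, 2.4) = -50.4
The minimum is at p = 1, q = 2.

p = 1, q = 2, z = -58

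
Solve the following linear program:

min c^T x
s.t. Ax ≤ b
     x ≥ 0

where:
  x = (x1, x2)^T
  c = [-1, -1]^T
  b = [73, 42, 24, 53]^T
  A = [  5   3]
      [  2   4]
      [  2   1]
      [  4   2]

Evaluate the objective at each vertex of the feasible region:
  z(0, 0) = 0
  z(12, 0) = -12
  z(9, 6) = -15  ←
  z(0, 10.5) = -10.5
The minimum is at x1 = 9, x2 = 6.

x1 = 9, x2 = 6, z = -15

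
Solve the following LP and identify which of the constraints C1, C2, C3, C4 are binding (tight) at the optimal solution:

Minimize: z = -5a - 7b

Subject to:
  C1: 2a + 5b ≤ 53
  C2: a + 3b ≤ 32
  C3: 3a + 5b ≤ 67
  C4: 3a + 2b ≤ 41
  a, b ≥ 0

At a = 9, b = 7, compute slack b - a·x for each constraint:
  C1: 53 − 53 = 0  (binding)
  C2: 32 − 30 = 2  (slack)
  C3: 67 − 62 = 5  (slack)
  C4: 41 − 41 = 0  (binding)

Optimal: a = 9, b = 7
Binding: C1, C4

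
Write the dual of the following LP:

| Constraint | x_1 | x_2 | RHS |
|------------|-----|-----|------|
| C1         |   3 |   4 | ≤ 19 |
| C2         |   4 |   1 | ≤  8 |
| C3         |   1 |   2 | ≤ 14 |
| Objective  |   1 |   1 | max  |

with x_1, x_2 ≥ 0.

Primal max cᵀx s.t. Ax ≤ b, x ≥ 0  →  Dual min bᵀy s.t. Aᵀy ≥ c, y ≥ 0.

Minimize: z = 19y1 + 8y2 + 14y3

Subject to:
  3y1 + 4y2 + y3 ≥ 1
  4y1 + y2 + 2y3 ≥ 1
  y1, y2, y3 ≥ 0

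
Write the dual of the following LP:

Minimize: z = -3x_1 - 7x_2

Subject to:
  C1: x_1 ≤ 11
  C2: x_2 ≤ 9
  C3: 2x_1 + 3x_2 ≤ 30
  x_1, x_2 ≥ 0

Primal min cᵀx s.t. Ax ≤ b, x ≥ 0  →  Dual max −bᵀy s.t. Aᵀy ≥ −c, y ≥ 0.

Maximize: z = -11y1 - 9y2 - 30y3

Subject to:
  y1 + 2y3 ≥ 3
  y2 + 3y3 ≥ 7
  y1, y2, y3 ≥ 0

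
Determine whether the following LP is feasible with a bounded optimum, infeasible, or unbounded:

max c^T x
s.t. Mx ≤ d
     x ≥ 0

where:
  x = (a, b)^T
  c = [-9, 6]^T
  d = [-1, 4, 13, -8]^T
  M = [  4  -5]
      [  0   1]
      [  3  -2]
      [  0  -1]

Infeasible (no feasible solution exists)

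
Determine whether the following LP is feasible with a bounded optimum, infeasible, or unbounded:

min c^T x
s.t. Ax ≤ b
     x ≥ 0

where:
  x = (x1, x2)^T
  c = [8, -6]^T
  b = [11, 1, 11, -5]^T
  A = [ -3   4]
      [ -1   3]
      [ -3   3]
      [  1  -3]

Infeasible (no feasible solution exists)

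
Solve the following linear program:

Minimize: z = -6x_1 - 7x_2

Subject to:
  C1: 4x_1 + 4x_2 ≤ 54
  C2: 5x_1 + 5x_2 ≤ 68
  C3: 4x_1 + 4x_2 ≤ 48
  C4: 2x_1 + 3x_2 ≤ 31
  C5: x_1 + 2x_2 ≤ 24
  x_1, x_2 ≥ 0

Evaluate the objective at each vertex of the feasible region:
  z(0, 0) = 0
  z(12, 0) = -72
  z(5, 7) = -79  ←
  z(0, 10.33) = -72.33
The minimum is at x_1 = 5, x_2 = 7.

x_1 = 5, x_2 = 7, z = -79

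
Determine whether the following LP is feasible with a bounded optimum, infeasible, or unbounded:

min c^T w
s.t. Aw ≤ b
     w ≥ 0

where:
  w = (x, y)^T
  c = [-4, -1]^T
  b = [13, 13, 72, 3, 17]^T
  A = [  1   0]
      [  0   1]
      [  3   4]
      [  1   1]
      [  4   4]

Feasible with a bounded optimal solution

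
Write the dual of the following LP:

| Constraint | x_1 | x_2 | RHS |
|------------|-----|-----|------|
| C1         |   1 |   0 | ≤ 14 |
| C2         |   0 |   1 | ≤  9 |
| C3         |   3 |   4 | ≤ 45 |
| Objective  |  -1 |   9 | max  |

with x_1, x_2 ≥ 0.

Primal max cᵀx s.t. Ax ≤ b, x ≥ 0  →  Dual min bᵀy s.t. Aᵀy ≥ c, y ≥ 0.

Minimize: z = 14y1 + 9y2 + 45y3

Subject to:
  y1 + 3y3 ≥ -1
  y2 + 4y3 ≥ 9
  y1, y2, y3 ≥ 0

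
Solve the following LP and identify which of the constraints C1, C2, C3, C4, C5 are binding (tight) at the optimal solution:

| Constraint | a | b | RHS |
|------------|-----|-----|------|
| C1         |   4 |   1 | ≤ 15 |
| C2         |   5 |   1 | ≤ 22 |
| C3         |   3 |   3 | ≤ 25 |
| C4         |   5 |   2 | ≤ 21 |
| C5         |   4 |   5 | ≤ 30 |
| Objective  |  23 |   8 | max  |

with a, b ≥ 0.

At a = 3, b = 3, compute slack b - a·x for each constraint:
  C1: 15 − 15 = 0  (binding)
  C2: 22 − 18 = 4  (slack)
  C3: 25 − 18 = 7  (slack)
  C4: 21 − 21 = 0  (binding)
  C5: 30 − 27 = 3  (slack)

Optimal: a = 3, b = 3
Binding: C1, C4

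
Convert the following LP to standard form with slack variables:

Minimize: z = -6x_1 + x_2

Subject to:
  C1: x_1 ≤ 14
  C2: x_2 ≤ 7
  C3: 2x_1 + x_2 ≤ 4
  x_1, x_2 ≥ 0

min z = -6x_1 + x_2

s.t.
  x_1 + s1 = 14
  x_2 + s2 = 7
  2x_1 + x_2 + s3 = 4
  x_1, x_2, s1, s2, s3 ≥ 0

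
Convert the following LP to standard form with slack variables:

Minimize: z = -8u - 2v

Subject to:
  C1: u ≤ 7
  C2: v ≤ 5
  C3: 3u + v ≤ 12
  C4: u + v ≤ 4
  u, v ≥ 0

min z = -8u - 2v

s.t.
  u + s1 = 7
  v + s2 = 5
  3u + v + s3 = 12
  u + v + s4 = 4
  u, v, s1, s2, s3, s4 ≥ 0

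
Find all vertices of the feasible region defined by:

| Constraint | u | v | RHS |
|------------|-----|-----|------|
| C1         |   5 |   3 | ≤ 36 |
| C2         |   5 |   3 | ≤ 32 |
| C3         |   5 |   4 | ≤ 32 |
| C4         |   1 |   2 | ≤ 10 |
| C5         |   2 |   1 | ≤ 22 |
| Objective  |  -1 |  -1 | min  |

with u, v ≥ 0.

(0, 0), (6.4, 0), (4, 3), (0, 5)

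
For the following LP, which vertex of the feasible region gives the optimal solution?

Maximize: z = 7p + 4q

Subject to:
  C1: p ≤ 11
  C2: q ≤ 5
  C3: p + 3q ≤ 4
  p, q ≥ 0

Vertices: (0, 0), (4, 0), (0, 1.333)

Evaluate the objective at each vertex of the feasible region:
  z(0, 0) = 0
  z(4, 0) = 28  ←
  z(0, 1.333) = 5.333
The maximum is at p = 4, q = 0.

(4, 0)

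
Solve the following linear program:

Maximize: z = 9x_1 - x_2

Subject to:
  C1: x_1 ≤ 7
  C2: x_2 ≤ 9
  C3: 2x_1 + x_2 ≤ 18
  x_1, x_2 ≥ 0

Evaluate the objective at each vertex of the feasible region:
  z(0, 0) = 0
  z(7, 0) = 63  ←
  z(7, 4) = 59
  z(4.5, 9) = 31.5
  z(0, 9) = -9
The maximum is at x_1 = 7, x_2 = 0.

x_1 = 7, x_2 = 0, z = 63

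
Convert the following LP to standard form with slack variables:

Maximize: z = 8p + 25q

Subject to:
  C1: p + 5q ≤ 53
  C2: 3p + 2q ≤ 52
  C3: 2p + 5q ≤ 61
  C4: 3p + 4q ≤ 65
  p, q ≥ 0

max z = 8p + 25q

s.t.
  p + 5q + s1 = 53
  3p + 2q + s2 = 52
  2p + 5q + s3 = 61
  3p + 4q + s4 = 65
  p, q, s1, s2, s3, s4 ≥ 0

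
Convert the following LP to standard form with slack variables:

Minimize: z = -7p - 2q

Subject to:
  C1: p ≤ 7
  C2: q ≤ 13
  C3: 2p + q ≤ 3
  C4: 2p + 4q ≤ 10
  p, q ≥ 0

min z = -7p - 2q

s.t.
  p + s1 = 7
  q + s2 = 13
  2p + q + s3 = 3
  2p + 4q + s4 = 10
  p, q, s1, s2, s3, s4 ≥ 0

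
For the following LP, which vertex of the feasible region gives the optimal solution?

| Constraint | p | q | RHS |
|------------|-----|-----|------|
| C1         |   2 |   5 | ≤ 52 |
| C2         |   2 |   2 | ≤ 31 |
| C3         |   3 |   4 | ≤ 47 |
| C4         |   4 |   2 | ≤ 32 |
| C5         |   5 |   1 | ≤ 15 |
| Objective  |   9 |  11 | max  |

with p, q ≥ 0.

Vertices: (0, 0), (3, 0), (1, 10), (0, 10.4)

Evaluate the objective at each vertex of the feasible region:
  z(0, 0) = 0
  z(3, 0) = 27
  z(1, 10) = 119  ←
  z(0, 10.4) = 114.4
The maximum is at p = 1, q = 10.

(1, 10)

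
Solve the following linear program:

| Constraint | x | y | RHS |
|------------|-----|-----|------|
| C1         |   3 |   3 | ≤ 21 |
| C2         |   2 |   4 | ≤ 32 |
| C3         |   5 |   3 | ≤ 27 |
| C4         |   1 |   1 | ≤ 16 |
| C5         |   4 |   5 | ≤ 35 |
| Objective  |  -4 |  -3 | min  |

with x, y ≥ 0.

Evaluate the objective at each vertex of the feasible region:
  z(0, 0) = 0
  z(5.4, 0) = -21.6
  z(3, 4) = -24  ←
  z(0, 7) = -21
The minimum is at x = 3, y = 4.

x = 3, y = 4, z = -24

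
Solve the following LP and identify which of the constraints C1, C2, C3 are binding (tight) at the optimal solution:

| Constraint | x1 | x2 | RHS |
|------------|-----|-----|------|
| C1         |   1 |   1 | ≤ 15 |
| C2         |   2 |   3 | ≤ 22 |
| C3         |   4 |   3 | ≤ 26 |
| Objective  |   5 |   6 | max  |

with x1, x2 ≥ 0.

At x1 = 2, x2 = 6, compute slack b - a·x for each constraint:
  C1: 15 − 8 = 7  (slack)
  C2: 22 − 22 = 0  (binding)
  C3: 26 − 26 = 0  (binding)

Optimal: x1 = 2, x2 = 6
Binding: C2, C3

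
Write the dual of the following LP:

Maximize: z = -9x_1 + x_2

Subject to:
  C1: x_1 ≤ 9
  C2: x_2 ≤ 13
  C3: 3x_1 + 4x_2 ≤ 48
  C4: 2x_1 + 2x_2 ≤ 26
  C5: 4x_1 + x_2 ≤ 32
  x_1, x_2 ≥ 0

Primal max cᵀx s.t. Ax ≤ b, x ≥ 0  →  Dual min bᵀy s.t. Aᵀy ≥ c, y ≥ 0.

Minimize: z = 9y1 + 13y2 + 48y3 + 26y4 + 32y5

Subject to:
  y1 + 3y3 + 2y4 + 4y5 ≥ -9
  y2 + 4y3 + 2y4 + y5 ≥ 1
  y1, y2, y3, y4, y5 ≥ 0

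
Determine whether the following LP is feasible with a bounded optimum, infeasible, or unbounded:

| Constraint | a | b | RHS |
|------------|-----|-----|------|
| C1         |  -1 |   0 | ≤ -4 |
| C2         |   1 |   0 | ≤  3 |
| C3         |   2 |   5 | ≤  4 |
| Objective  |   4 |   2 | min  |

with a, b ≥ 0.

Infeasible (no feasible solution exists)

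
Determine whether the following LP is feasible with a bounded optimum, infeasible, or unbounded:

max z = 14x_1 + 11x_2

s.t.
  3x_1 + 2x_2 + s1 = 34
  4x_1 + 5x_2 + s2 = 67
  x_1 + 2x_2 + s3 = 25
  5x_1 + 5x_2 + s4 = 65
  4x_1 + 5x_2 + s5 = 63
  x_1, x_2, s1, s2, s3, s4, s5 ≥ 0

Feasible with a bounded optimal solution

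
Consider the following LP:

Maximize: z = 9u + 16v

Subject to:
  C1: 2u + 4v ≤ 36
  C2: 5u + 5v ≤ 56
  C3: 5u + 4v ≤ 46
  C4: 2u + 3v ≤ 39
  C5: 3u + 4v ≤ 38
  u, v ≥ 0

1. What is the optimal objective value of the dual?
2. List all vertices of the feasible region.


1. 146
2. (0, 0), (9.2, 0), (4, 6.5), (2, 8), (0, 9)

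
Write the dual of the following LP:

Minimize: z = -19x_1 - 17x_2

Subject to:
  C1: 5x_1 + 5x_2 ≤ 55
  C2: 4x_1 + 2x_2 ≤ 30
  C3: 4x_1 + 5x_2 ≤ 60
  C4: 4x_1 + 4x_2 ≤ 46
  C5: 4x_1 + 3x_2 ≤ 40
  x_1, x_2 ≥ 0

Primal min cᵀx s.t. Ax ≤ b, x ≥ 0  →  Dual max −bᵀy s.t. Aᵀy ≥ −c, y ≥ 0.

Maximize: z = -55y1 - 30y2 - 60y3 - 46y4 - 40y5

Subject to:
  5y1 + 4y2 + 4y3 + 4y4 + 4y5 ≥ 19
  5y1 + 2y2 + 5y3 + 4y4 + 3y5 ≥ 17
  y1, y2, y3, y4, y5 ≥ 0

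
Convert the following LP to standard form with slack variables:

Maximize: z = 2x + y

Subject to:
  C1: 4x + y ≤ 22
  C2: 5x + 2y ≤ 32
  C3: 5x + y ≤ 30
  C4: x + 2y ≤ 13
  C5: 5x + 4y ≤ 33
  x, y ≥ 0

max z = 2x + y

s.t.
  4x + y + s1 = 22
  5x + 2y + s2 = 32
  5x + y + s3 = 30
  x + 2y + s4 = 13
  5x + 4y + s5 = 33
  x, y, s1, s2, s3, s4, s5 ≥ 0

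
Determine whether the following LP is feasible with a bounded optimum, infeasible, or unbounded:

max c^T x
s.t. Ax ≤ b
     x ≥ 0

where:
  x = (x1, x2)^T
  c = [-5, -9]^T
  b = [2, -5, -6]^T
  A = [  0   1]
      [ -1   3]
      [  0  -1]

Infeasible (no feasible solution exists)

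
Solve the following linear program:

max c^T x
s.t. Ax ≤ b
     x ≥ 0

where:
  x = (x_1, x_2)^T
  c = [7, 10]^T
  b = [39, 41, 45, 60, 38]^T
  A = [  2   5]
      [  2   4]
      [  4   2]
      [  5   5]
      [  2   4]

Evaluate the objective at each vertex of the feasible region:
  z(0, 0) = 0
  z(11.25, 0) = 78.75
  z(10.5, 1.5) = 88.5
  z(7, 5) = 99  ←
  z(0, 7.8) = 78
The maximum is at x_1 = 7, x_2 = 5.

x_1 = 7, x_2 = 5, z = 99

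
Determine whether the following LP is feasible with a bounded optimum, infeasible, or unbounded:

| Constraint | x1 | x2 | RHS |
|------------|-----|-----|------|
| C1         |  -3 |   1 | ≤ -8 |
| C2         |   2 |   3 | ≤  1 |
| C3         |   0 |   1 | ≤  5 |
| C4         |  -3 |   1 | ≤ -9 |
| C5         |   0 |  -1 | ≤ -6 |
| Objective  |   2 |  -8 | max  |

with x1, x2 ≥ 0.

Infeasible (no feasible solution exists)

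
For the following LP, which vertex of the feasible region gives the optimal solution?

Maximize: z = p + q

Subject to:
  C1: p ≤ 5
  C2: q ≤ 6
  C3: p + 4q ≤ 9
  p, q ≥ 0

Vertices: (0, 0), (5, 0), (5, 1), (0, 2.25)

Evaluate the objective at each vertex of the feasible region:
  z(0, 0) = 0
  z(5, 0) = 5
  z(5, 1) = 6  ←
  z(0, 2.25) = 2.25
The maximum is at p = 5, q = 1.

(5, 1)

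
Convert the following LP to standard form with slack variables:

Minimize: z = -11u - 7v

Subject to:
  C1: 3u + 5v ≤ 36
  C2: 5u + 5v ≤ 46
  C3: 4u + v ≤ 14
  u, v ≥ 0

min z = -11u - 7v

s.t.
  3u + 5v + s1 = 36
  5u + 5v + s2 = 46
  4u + v + s3 = 14
  u, v, s1, s2, s3 ≥ 0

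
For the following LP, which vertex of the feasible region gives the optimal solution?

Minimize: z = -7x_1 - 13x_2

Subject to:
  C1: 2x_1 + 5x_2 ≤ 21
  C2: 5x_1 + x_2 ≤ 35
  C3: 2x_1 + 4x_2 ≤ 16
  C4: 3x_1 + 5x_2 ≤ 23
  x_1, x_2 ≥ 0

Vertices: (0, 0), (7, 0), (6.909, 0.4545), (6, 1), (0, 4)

Evaluate the objective at each vertex of the feasible region:
  z(0, 0) = 0
  z(7, 0) = -49
  z(6.909, 0.4545) = -54.27
  z(6, 1) = -55  ←
  z(0, 4) = -52
The minimum is at x_1 = 6, x_2 = 1.

(6, 1)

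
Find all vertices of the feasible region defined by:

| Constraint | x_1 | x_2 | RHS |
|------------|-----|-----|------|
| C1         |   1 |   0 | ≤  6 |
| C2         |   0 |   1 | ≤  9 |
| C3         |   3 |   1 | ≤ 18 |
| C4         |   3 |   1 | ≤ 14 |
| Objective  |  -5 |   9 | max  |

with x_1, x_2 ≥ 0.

(0, 0), (4.667, 0), (1.667, 9), (0, 9)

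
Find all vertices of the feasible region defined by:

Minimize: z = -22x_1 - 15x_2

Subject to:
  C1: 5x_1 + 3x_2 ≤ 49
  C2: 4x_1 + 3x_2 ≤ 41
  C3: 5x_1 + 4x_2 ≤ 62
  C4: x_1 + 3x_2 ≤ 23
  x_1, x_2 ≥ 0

(0, 0), (9.8, 0), (8, 3), (6, 5.667), (0, 7.667)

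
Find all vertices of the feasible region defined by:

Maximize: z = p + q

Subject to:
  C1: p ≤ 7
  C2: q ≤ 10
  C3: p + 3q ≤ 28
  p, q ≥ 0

(0, 0), (7, 0), (7, 7), (0, 9.333)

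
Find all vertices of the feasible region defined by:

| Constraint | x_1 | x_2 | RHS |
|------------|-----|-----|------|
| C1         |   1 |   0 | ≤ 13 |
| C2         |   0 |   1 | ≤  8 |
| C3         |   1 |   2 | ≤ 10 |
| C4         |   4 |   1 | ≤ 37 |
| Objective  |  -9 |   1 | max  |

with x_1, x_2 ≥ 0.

(0, 0), (9.25, 0), (9.143, 0.4286), (0, 5)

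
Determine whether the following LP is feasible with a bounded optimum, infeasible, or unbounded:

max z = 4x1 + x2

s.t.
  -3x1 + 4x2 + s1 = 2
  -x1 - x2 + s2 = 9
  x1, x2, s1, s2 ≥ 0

Unbounded (objective can increase without bound)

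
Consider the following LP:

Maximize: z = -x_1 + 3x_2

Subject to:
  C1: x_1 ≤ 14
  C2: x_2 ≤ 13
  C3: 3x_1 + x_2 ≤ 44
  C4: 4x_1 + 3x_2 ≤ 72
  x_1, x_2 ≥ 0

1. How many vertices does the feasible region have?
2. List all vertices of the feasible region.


1. 6
2. (0, 0), (14, 0), (14, 2), (12, 8), (8.25, 13), (0, 13)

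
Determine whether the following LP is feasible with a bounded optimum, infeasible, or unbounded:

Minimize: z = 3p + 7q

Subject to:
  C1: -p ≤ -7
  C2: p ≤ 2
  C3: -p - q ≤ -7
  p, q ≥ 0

Infeasible (no feasible solution exists)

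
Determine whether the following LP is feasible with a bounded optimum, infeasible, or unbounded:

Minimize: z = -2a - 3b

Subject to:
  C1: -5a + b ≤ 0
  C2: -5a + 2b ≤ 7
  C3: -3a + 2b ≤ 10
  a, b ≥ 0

Unbounded (objective can decrease without bound)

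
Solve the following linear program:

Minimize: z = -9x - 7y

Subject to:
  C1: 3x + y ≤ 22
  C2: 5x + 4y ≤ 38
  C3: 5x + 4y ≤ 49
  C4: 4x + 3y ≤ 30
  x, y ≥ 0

Evaluate the objective at each vertex of the feasible region:
  z(0, 0) = 0
  z(7.333, 0) = -66
  z(7.2, 0.4) = -67.6
  z(6, 2) = -68  ←
  z(0, 9.5) = -66.5
The minimum is at x = 6, y = 2.

x = 6, y = 2, z = -68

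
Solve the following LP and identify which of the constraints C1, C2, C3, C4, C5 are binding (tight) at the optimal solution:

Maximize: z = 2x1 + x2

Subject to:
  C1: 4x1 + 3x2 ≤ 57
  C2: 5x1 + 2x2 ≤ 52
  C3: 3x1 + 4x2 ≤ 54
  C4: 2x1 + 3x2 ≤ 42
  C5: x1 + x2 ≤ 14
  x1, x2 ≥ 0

At x1 = 8, x2 = 6, compute slack b - a·x for each constraint:
  C1: 57 − 50 = 7  (slack)
  C2: 52 − 52 = 0  (binding)
  C3: 54 − 48 = 6  (slack)
  C4: 42 − 34 = 8  (slack)
  C5: 14 − 14 = 0  (binding)

Optimal: x1 = 8, x2 = 6
Binding: C2, C5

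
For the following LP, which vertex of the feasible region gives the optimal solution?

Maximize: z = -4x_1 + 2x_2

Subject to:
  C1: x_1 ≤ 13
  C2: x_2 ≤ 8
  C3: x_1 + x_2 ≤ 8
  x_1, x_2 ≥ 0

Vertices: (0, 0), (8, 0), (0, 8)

Evaluate the objective at each vertex of the feasible region:
  z(0, 0) = 0
  z(8, 0) = -32
  z(0, 8) = 16  ←
The maximum is at x_1 = 0, x_2 = 8.

(0, 8)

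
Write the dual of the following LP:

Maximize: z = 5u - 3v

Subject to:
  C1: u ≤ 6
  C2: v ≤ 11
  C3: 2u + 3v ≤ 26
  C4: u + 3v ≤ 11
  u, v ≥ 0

Primal max cᵀx s.t. Ax ≤ b, x ≥ 0  →  Dual min bᵀy s.t. Aᵀy ≥ c, y ≥ 0.

Minimize: z = 6y1 + 11y2 + 26y3 + 11y4

Subject to:
  y1 + 2y3 + y4 ≥ 5
  y2 + 3y3 + 3y4 ≥ -3
  y1, y2, y3, y4 ≥ 0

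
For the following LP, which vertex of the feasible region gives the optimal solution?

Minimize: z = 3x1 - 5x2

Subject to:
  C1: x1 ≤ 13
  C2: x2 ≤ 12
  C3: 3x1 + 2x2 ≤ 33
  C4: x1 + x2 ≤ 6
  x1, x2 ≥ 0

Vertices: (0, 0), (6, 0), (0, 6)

Evaluate the objective at each vertex of the feasible region:
  z(0, 0) = 0
  z(6, 0) = 18
  z(0, 6) = -30  ←
The minimum is at x1 = 0, x2 = 6.

(0, 6)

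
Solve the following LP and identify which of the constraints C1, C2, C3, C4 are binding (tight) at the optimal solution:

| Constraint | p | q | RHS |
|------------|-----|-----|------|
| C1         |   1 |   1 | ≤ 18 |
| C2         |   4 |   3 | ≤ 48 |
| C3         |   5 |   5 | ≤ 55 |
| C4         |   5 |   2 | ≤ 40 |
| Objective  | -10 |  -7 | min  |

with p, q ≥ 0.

At p = 6, q = 5, compute slack b - a·x for each constraint:
  C1: 18 − 11 = 7  (slack)
  C2: 48 − 39 = 9  (slack)
  C3: 55 − 55 = 0  (binding)
  C4: 40 − 40 = 0  (binding)

Optimal: p = 6, q = 5
Binding: C3, C4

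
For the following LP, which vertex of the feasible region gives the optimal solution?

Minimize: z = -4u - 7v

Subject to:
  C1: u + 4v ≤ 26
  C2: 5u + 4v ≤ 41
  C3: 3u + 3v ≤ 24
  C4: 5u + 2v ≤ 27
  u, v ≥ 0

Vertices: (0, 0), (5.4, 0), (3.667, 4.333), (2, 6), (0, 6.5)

Evaluate the objective at each vertex of the feasible region:
  z(0, 0) = 0
  z(5.4, 0) = -21.6
  z(3.667, 4.333) = -45
  z(2, 6) = -50  ←
  z(0, 6.5) = -45.5
The minimum is at u = 2, v = 6.

(2, 6)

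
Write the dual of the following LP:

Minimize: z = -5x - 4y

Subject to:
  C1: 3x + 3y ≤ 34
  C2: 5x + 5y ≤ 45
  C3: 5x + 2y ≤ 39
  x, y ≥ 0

Primal min cᵀx s.t. Ax ≤ b, x ≥ 0  →  Dual max −bᵀy s.t. Aᵀy ≥ −c, y ≥ 0.

Maximize: z = -34y1 - 45y2 - 39y3

Subject to:
  3y1 + 5y2 + 5y3 ≥ 5
  3y1 + 5y2 + 2y3 ≥ 4
  y1, y2, y3 ≥ 0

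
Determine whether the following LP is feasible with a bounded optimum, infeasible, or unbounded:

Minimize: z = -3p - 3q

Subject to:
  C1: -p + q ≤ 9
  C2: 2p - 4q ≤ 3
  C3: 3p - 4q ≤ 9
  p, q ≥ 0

Unbounded (objective can decrease without bound)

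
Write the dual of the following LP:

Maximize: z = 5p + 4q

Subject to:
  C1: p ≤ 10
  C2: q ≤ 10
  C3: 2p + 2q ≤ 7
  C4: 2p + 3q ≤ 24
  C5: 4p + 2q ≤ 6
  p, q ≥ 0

Primal max cᵀx s.t. Ax ≤ b, x ≥ 0  →  Dual min bᵀy s.t. Aᵀy ≥ c, y ≥ 0.

Minimize: z = 10y1 + 10y2 + 7y3 + 24y4 + 6y5

Subject to:
  y1 + 2y3 + 2y4 + 4y5 ≥ 5
  y2 + 2y3 + 3y4 + 2y5 ≥ 4
  y1, y2, y3, y4, y5 ≥ 0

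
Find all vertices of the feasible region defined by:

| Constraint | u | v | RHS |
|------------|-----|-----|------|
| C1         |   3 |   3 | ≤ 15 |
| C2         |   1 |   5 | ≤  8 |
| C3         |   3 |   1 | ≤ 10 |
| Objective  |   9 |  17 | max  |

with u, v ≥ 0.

(0, 0), (3.333, 0), (3, 1), (0, 1.6)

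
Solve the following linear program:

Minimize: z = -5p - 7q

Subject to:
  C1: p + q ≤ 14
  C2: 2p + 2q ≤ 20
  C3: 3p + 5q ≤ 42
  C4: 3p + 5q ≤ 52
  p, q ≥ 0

Evaluate the objective at each vertex of the feasible region:
  z(0, 0) = 0
  z(10, 0) = -50
  z(4, 6) = -62  ←
  z(0, 8.4) = -58.8
The minimum is at p = 4, q = 6.

p = 4, q = 6, z = -62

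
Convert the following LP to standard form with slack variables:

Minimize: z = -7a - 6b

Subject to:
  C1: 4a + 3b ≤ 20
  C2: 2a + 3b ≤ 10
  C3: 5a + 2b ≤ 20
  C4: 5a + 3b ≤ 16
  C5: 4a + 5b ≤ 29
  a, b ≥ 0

min z = -7a - 6b

s.t.
  4a + 3b + s1 = 20
  2a + 3b + s2 = 10
  5a + 2b + s3 = 20
  5a + 3b + s4 = 16
  4a + 5b + s5 = 29
  a, b, s1, s2, s3, s4, s5 ≥ 0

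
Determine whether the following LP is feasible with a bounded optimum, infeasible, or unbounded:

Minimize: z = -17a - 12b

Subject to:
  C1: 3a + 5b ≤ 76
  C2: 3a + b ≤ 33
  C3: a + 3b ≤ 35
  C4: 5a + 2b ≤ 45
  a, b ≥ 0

Feasible with a bounded optimal solution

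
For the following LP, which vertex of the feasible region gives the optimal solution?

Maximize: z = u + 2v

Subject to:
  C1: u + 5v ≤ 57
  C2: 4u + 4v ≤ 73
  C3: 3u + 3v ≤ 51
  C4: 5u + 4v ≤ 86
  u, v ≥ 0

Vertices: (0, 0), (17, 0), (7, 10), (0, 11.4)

Evaluate the objective at each vertex of the feasible region:
  z(0, 0) = 0
  z(17, 0) = 17
  z(7, 10) = 27  ←
  z(0, 11.4) = 22.8
The maximum is at u = 7, v = 10.

(7, 10)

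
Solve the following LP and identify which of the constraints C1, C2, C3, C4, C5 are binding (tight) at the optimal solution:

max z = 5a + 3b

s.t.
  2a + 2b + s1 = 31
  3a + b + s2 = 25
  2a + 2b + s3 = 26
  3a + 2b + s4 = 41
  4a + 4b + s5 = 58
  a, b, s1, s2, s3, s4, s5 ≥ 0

At a = 6, b = 7, compute slack b - a·x for each constraint:
  C1: 31 − 26 = 5  (slack)
  C2: 25 − 25 = 0  (binding)
  C3: 26 − 26 = 0  (binding)
  C4: 41 − 32 = 9  (slack)
  C5: 58 − 52 = 6  (slack)

Optimal: a = 6, b = 7
Binding: C2, C3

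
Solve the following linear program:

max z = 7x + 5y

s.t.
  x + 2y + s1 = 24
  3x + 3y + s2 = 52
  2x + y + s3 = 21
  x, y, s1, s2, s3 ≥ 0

Evaluate the objective at each vertex of the feasible region:
  z(0, 0) = 0
  z(10.5, 0) = 73.5
  z(6, 9) = 87  ←
  z(0, 12) = 60
The maximum is at x = 6, y = 9.

x = 6, y = 9, z = 87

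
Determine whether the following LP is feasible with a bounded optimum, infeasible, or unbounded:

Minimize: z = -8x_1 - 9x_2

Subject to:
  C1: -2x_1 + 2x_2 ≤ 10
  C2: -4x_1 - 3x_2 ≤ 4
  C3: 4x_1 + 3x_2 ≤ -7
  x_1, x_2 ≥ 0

Infeasible (no feasible solution exists)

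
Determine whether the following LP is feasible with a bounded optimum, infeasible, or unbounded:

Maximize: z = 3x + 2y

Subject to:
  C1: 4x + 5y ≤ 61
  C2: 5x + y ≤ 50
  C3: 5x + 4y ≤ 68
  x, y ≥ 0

Feasible with a bounded optimal solution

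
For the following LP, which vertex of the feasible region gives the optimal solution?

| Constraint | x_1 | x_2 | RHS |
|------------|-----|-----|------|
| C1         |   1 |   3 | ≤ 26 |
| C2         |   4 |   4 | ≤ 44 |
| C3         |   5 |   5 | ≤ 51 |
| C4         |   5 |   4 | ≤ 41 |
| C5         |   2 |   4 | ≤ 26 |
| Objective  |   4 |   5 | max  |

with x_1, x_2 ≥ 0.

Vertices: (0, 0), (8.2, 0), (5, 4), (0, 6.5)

Evaluate the objective at each vertex of the feasible region:
  z(0, 0) = 0
  z(8.2, 0) = 32.8
  z(5, 4) = 40  ←
  z(0, 6.5) = 32.5
The maximum is at x_1 = 5, x_2 = 4.

(5, 4)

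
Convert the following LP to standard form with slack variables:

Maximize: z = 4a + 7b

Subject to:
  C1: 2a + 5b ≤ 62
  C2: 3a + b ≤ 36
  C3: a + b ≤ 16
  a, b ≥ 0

max z = 4a + 7b

s.t.
  2a + 5b + s1 = 62
  3a + b + s2 = 36
  a + b + s3 = 16
  a, b, s1, s2, s3 ≥ 0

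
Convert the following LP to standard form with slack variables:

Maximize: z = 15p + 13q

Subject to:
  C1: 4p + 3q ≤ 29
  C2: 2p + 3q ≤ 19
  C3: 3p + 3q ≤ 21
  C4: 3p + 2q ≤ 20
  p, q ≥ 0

max z = 15p + 13q

s.t.
  4p + 3q + s1 = 29
  2p + 3q + s2 = 19
  3p + 3q + s3 = 21
  3p + 2q + s4 = 20
  p, q, s1, s2, s3, s4 ≥ 0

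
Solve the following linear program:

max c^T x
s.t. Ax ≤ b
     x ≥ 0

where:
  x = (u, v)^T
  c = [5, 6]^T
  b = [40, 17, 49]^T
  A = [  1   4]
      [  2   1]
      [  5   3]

Evaluate the objective at each vertex of the feasible region:
  z(0, 0) = 0
  z(8.5, 0) = 42.5
  z(4, 9) = 74  ←
  z(0, 10) = 60
The maximum is at u = 4, v = 9.

u = 4, v = 9, z = 74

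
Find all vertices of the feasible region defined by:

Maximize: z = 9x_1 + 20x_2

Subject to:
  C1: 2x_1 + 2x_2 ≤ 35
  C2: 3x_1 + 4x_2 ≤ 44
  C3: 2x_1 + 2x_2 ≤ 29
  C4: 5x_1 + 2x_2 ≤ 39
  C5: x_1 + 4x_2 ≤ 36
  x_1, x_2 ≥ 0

(0, 0), (7.8, 0), (4.857, 7.357), (4, 8), (0, 9)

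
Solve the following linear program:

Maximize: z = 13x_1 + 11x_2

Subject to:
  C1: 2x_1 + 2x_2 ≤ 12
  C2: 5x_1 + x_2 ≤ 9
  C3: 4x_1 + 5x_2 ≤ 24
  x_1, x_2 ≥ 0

Evaluate the objective at each vertex of the feasible region:
  z(0, 0) = 0
  z(1.8, 0) = 23.4
  z(1, 4) = 57  ←
  z(0, 4.8) = 52.8
The maximum is at x_1 = 1, x_2 = 4.

x_1 = 1, x_2 = 4, z = 57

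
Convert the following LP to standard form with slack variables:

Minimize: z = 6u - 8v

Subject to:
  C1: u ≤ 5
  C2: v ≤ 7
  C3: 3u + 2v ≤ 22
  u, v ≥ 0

min z = 6u - 8v

s.t.
  u + s1 = 5
  v + s2 = 7
  3u + 2v + s3 = 22
  u, v, s1, s2, s3 ≥ 0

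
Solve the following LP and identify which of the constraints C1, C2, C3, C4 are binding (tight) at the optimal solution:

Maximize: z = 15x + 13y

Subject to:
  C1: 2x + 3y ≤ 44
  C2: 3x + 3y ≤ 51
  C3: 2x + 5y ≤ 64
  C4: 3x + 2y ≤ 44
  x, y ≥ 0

At x = 10, y = 7, compute slack b - a·x for each constraint:
  C1: 44 − 41 = 3  (slack)
  C2: 51 − 51 = 0  (binding)
  C3: 64 − 55 = 9  (slack)
  C4: 44 − 44 = 0  (binding)

Optimal: x = 10, y = 7
Binding: C2, C4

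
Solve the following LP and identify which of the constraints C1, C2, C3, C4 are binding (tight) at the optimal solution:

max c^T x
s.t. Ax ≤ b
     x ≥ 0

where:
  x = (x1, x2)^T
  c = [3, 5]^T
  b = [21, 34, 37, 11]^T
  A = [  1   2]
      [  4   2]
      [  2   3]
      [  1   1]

At x1 = 1, x2 = 10, compute slack b - a·x for each constraint:
  C1: 21 − 21 = 0  (binding)
  C2: 34 − 24 = 10  (slack)
  C3: 37 − 32 = 5  (slack)
  C4: 11 − 11 = 0  (binding)

Optimal: x1 = 1, x2 = 10
Binding: C1, C4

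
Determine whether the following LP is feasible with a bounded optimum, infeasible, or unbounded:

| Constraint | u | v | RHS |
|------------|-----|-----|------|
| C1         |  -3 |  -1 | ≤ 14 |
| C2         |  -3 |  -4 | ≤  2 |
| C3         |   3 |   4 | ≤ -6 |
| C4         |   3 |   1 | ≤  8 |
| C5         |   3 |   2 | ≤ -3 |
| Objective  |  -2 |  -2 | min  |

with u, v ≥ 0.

Infeasible (no feasible solution exists)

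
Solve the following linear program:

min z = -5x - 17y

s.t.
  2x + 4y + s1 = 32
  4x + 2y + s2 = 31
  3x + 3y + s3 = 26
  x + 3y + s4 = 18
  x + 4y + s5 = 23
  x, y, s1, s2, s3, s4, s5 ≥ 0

Evaluate the objective at each vertex of the feasible region:
  z(0, 0) = 0
  z(7.75, 0) = -38.75
  z(6.833, 1.833) = -65.33
  z(4, 4.667) = -99.33
  z(3, 5) = -100  ←
  z(0, 5.75) = -97.75
The minimum is at x = 3, y = 5.

x = 3, y = 5, z = -100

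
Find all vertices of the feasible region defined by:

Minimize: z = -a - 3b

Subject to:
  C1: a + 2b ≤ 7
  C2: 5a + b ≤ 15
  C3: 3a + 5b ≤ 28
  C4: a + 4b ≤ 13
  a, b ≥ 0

(0, 0), (3, 0), (2.556, 2.222), (1, 3), (0, 3.25)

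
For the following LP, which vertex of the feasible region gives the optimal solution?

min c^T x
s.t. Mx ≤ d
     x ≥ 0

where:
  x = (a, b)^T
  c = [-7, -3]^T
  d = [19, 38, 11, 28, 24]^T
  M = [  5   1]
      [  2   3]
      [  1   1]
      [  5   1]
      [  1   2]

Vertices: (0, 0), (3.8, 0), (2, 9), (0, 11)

Evaluate the objective at each vertex of the feasible region:
  z(0, 0) = 0
  z(3.8, 0) = -26.6
  z(2, 9) = -41  ←
  z(0, 11) = -33
The minimum is at a = 2, b = 9.

(2, 9)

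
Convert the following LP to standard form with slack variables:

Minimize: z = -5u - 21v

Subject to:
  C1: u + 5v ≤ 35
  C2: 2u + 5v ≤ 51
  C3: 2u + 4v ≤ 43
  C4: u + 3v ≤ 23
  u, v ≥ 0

min z = -5u - 21v

s.t.
  u + 5v + s1 = 35
  2u + 5v + s2 = 51
  2u + 4v + s3 = 43
  u + 3v + s4 = 23
  u, v, s1, s2, s3, s4 ≥ 0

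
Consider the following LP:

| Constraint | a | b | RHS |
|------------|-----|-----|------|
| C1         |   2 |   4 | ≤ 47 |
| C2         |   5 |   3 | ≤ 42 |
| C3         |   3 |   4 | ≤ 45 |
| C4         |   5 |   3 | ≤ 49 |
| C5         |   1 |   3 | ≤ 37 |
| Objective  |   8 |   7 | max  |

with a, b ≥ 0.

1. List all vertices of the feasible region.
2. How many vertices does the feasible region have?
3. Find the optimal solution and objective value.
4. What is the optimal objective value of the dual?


1. (0, 0), (8.4, 0), (3, 9), (0, 11.25)
2. 4
3. a = 3, b = 9, z = 87
4. 87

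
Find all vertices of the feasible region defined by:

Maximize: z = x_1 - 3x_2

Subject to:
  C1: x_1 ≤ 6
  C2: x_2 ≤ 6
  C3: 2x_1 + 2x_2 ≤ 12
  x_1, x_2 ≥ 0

(0, 0), (6, 0), (0, 6)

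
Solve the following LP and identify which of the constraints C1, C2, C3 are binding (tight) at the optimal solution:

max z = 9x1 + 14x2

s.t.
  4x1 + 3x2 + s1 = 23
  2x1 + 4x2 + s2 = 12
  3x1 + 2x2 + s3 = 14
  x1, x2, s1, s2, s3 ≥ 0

At x1 = 4, x2 = 1, compute slack b - a·x for each constraint:
  C1: 23 − 19 = 4  (slack)
  C2: 12 − 12 = 0  (binding)
  C3: 14 − 14 = 0  (binding)

Optimal: x1 = 4, x2 = 1
Binding: C2, C3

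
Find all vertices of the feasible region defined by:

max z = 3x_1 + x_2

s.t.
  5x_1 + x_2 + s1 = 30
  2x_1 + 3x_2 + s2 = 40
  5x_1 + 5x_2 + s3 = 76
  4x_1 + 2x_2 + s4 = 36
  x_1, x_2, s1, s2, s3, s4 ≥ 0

(0, 0), (6, 0), (4, 10), (3.5, 11), (0, 13.33)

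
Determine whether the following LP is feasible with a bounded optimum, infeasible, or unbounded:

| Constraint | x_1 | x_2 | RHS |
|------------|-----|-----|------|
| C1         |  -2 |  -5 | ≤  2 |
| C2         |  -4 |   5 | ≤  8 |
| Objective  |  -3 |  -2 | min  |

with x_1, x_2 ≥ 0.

Unbounded (objective can decrease without bound)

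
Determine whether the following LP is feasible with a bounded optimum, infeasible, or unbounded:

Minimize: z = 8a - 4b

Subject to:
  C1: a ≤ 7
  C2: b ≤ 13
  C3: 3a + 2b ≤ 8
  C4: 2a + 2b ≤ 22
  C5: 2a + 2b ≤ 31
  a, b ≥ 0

Feasible with a bounded optimal solution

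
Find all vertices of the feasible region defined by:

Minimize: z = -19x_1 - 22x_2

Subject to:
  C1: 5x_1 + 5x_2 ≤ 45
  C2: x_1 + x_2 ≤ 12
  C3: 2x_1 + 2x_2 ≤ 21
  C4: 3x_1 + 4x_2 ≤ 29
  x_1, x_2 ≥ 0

(0, 0), (9, 0), (7, 2), (0, 7.25)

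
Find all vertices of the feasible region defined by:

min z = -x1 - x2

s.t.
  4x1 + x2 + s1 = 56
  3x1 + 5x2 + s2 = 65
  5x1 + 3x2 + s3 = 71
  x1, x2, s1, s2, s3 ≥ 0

(0, 0), (14, 0), (13.86, 0.5714), (10, 7), (0, 13)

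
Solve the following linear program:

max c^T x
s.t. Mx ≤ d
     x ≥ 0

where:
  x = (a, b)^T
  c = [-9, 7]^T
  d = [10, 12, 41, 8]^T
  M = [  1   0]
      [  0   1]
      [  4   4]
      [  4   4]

Evaluate the objective at each vertex of the feasible region:
  z(0, 0) = 0
  z(2, 0) = -18
  z(0, 2) = 14  ←
The maximum is at a = 0, b = 2.

a = 0, b = 2, z = 14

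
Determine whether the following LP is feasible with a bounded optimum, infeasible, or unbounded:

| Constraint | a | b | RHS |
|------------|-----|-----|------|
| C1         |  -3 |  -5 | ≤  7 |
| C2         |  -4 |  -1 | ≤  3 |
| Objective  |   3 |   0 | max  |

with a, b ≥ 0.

Unbounded (objective can increase without bound)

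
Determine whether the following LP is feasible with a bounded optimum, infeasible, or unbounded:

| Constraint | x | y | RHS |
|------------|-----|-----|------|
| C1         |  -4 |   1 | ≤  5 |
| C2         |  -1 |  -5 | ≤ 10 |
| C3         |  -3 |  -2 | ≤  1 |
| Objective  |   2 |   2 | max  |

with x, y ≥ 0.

Unbounded (objective can increase without bound)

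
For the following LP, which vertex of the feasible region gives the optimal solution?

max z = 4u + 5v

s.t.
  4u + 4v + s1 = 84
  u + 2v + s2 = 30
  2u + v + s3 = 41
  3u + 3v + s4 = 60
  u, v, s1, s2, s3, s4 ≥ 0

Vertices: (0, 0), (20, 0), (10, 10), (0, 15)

Evaluate the objective at each vertex of the feasible region:
  z(0, 0) = 0
  z(20, 0) = 80
  z(10, 10) = 90  ←
  z(0, 15) = 75
The maximum is at u = 10, v = 10.

(10, 10)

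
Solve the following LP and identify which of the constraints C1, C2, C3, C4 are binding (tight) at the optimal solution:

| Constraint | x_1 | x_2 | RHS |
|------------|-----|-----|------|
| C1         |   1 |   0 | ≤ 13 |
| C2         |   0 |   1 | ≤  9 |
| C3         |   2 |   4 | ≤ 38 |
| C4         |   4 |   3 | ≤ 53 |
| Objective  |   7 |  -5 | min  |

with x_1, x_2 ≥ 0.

At x_1 = 0, x_2 = 9, compute slack b - a·x for each constraint:
  C1: 13 − 0 = 13  (slack)
  C2: 9 − 9 = 0  (binding)
  C3: 38 − 36 = 2  (slack)
  C4: 53 − 27 = 26  (slack)

Optimal: x_1 = 0, x_2 = 9
Binding: C2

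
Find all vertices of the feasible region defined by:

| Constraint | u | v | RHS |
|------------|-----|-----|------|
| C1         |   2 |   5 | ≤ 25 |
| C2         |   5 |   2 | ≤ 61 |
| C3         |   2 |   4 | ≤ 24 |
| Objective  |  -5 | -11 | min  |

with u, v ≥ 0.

(0, 0), (12, 0), (10, 1), (0, 5)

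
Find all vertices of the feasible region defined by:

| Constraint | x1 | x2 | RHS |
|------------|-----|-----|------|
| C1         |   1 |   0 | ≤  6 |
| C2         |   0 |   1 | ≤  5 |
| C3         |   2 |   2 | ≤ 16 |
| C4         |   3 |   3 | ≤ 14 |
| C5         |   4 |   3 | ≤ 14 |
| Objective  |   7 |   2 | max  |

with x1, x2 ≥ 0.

(0, 0), (3.5, 0), (0, 4.667)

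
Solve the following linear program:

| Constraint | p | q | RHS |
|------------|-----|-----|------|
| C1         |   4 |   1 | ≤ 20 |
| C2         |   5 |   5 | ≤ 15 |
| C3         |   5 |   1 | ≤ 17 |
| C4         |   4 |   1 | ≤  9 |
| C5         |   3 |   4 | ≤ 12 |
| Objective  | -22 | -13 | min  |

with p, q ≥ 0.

Evaluate the objective at each vertex of the feasible region:
  z(0, 0) = 0
  z(2.25, 0) = -49.5
  z(2, 1) = -57  ←
  z(0, 3) = -39
The minimum is at p = 2, q = 1.

p = 2, q = 1, z = -57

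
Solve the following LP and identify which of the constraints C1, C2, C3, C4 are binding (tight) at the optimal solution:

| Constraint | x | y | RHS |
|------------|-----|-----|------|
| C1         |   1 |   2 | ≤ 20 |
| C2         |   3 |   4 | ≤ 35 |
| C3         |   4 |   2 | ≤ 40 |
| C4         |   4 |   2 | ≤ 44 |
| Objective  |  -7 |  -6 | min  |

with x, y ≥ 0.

At x = 9, y = 2, compute slack b - a·x for each constraint:
  C1: 20 − 13 = 7  (slack)
  C2: 35 − 35 = 0  (binding)
  C3: 40 − 40 = 0  (binding)
  C4: 44 − 40 = 4  (slack)

Optimal: x = 9, y = 2
Binding: C2, C3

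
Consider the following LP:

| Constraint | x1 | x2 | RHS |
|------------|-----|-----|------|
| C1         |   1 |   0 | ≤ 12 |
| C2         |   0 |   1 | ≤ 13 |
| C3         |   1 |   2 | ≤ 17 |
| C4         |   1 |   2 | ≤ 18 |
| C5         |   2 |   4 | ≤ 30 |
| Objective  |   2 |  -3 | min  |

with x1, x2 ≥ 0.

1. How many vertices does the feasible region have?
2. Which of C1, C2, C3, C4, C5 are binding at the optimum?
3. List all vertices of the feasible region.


1. 4
2. C5
3. (0, 0), (12, 0), (12, 1.5), (0, 7.5)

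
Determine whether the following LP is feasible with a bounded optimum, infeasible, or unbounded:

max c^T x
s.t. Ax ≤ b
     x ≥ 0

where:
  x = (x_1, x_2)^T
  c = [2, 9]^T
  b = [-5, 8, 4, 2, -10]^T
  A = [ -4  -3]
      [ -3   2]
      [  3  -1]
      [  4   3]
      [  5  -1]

Infeasible (no feasible solution exists)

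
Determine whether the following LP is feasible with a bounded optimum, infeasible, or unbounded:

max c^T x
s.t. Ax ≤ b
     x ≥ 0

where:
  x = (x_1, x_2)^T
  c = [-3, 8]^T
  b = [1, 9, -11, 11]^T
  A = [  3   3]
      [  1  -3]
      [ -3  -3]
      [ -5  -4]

Infeasible (no feasible solution exists)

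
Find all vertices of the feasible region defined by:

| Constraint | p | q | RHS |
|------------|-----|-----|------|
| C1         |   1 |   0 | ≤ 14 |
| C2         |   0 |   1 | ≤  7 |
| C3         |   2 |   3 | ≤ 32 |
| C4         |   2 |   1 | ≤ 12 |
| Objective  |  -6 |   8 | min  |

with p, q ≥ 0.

(0, 0), (6, 0), (2.5, 7), (0, 7)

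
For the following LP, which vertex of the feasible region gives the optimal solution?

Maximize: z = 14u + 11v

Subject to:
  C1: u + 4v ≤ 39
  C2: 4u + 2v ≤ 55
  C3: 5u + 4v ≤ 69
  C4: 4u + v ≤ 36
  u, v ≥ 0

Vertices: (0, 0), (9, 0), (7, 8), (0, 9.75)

Evaluate the objective at each vertex of the feasible region:
  z(0, 0) = 0
  z(9, 0) = 126
  z(7, 8) = 186  ←
  z(0, 9.75) = 107.2
The maximum is at u = 7, v = 8.

(7, 8)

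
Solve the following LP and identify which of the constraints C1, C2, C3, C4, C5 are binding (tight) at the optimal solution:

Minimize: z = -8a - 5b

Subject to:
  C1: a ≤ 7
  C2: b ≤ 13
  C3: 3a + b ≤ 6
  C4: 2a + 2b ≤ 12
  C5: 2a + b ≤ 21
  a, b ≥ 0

At a = 0, b = 6, compute slack b - a·x for each constraint:
  C1: 7 − 0 = 7  (slack)
  C2: 13 − 6 = 7  (slack)
  C3: 6 − 6 = 0  (binding)
  C4: 12 − 12 = 0  (binding)
  C5: 21 − 6 = 15  (slack)

Optimal: a = 0, b = 6
Binding: C3, C4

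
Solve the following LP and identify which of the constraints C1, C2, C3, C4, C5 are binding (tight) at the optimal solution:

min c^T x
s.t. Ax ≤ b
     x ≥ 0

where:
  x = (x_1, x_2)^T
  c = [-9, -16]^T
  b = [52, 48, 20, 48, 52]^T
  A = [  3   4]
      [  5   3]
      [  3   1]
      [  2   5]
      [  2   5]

At x_1 = 4, x_2 = 8, compute slack b - a·x for each constraint:
  C1: 52 − 44 = 8  (slack)
  C2: 48 − 44 = 4  (slack)
  C3: 20 − 20 = 0  (binding)
  C4: 48 − 48 = 0  (binding)
  C5: 52 − 48 = 4  (slack)

Optimal: x_1 = 4, x_2 = 8
Binding: C3, C4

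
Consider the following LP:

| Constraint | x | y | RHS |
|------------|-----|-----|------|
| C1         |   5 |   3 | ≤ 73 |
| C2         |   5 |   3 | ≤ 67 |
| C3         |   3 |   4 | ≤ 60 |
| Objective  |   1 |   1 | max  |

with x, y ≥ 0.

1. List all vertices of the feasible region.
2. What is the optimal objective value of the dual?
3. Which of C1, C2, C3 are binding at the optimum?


1. (0, 0), (13.4, 0), (8, 9), (0, 15)
2. 17
3. C2, C3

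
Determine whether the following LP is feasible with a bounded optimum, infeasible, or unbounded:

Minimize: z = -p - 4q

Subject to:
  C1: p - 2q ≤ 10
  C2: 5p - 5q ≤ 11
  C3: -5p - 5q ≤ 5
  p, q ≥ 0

Unbounded (objective can decrease without bound)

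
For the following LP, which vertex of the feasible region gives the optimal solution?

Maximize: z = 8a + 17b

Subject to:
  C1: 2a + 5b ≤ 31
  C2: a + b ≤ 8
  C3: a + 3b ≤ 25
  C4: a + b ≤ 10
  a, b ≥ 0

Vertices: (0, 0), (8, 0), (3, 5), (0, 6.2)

Evaluate the objective at each vertex of the feasible region:
  z(0, 0) = 0
  z(8, 0) = 64
  z(3, 5) = 109  ←
  z(0, 6.2) = 105.4
The maximum is at a = 3, b = 5.

(3, 5)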